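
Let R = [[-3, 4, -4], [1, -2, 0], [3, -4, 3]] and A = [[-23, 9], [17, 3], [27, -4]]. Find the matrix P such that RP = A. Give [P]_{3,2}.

-5

R is on the left of P, so left-multiply by R⁻¹: P = R⁻¹A.
det R = -2; the adjugate gives R⁻¹ = [[3, -2, 4], [3/2, -3/2, 2], [-1, 0, -1]].
P = R⁻¹A = [[3, -2, 4], [3/2, -3/2, 2], [-1, 0, -1]] · [[-23, 9], [17, 3], [27, -4]] = [[5, 5], [-6, 1], [-4, -5]].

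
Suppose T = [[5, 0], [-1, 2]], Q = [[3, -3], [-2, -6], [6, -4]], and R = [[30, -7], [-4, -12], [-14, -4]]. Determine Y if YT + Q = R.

YT = R − Q = [[27, -4], [-2, -6], [-20, 0]].
Right-multiplying both sides by T⁻¹ gives Y = (R − Q)T⁻¹.
det T = 10; the adjugate gives T⁻¹ = [[1/5, 0], [1/10, 1/2]].
Y = (R − Q)T⁻¹ = [[5, -2], [-1, -3], [-4, 0]].

Y = [[5, -2], [-1, -3], [-4, 0]]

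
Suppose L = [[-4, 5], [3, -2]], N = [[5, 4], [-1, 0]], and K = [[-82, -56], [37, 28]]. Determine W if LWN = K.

Isolating W: multiply by L⁻¹ from the left and N⁻¹ from the right, so W = L⁻¹KN⁻¹.
L has determinant -7; L⁻¹ = [[2/7, 5/7], [3/7, 4/7]].
N has determinant 4; N⁻¹ = [[0, -1], [1/4, 5/4]].
L⁻¹K = [[3, 4], [-14, -8]].
W = (L⁻¹K)N⁻¹ = [[1, 2], [-2, 4]].

W = [[1, 2], [-2, 4]]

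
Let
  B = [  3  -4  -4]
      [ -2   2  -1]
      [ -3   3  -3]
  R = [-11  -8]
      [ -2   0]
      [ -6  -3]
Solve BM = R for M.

Left-multiplying both sides by B⁻¹ gives M = B⁻¹R.
det B = 3, so B⁻¹ = [[-1, -8, 4], [-1, -7, 11/3], [0, 1, -2/3]].
M = B⁻¹R = [[-1, -8, 4], [-1, -7, 11/3], [0, 1, -2/3]] · [[-11, -8], [-2, 0], [-6, -3]] = [[3, -4], [3, -3], [2, 2]].

M = [[3, -4], [3, -3], [2, 2]]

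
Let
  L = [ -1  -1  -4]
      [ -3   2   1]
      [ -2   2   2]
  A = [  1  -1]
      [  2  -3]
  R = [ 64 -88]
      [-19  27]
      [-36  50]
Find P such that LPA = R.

Isolating P: multiply by L⁻¹ from the left and A⁻¹ from the right, so P = L⁻¹RA⁻¹.
det L = 2; the adjugate gives L⁻¹ = [[1, -3, 7/2], [2, -5, 13/2], [-1, 2, -5/2]].
A has determinant -1; A⁻¹ = [[3, -1], [2, -1]].
L⁻¹R = [[-5, 6], [-11, 14], [-12, 17]].
P = (L⁻¹R)A⁻¹ = [[-3, -1], [-5, -3], [-2, -5]].

P = [[-3, -1], [-5, -3], [-2, -5]]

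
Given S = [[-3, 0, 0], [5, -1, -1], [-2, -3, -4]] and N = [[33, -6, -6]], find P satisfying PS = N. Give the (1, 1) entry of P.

Right-multiplying both sides by S⁻¹ gives P = NS⁻¹.
S has determinant -3; S⁻¹ = [[-1/3, 0, 0], [-22/3, -4, 1], [17/3, 3, -1]].
P = NS⁻¹ = [[33, -6, -6]] · [[-1/3, 0, 0], [-22/3, -4, 1], [17/3, 3, -1]] = [[-1, 6, 0]].

-1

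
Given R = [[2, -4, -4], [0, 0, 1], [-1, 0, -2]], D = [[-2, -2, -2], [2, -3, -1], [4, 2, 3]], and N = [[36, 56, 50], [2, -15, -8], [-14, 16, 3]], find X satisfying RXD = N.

Left-multiply by R⁻¹ and right-multiply by D⁻¹: X = R⁻¹ND⁻¹.
det R = 4; the adjugate gives R⁻¹ = [[0, -2, -1], [-1/4, -2, -1/2], [0, 1, 0]].
det D = 2; the adjugate gives D⁻¹ = [[-7/2, 1, -2], [-5, 1, -3], [8, -2, 5]].
R⁻¹N = [[10, 14, 13], [-6, 8, 2], [2, -15, -8]].
X = (R⁻¹N)D⁻¹ = [[-1, -2, 3], [-3, -2, -2], [4, 3, 1]].

X = [[-1, -2, 3], [-3, -2, -2], [4, 3, 1]]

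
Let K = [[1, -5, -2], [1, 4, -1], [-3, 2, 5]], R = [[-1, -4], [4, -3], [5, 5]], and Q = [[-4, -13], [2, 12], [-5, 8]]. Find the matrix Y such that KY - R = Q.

KY = Q + R = [[-5, -17], [6, 9], [0, 13]].
Since K multiplies Y on the left, Y = K⁻¹(Q + R).
det K = 4, so K⁻¹ = [[11/2, 21/4, 13/4], [-1/2, -1/4, -1/4], [7/2, 13/4, 9/4]].
Y = K⁻¹(Q + R) = [[4, -4], [1, 3], [2, -1]].

Y = [[4, -4], [1, 3], [2, -1]]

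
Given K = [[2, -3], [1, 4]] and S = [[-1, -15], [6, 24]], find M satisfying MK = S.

Right-multiplying both sides by K⁻¹ gives M = SK⁻¹.
K has determinant 11; K⁻¹ = [[4/11, 3/11], [-1/11, 2/11]].
M = SK⁻¹ = [[-1, -15], [6, 24]] · [[4/11, 3/11], [-1/11, 2/11]] = [[1, -3], [0, 6]].

M = [[1, -3], [0, 6]]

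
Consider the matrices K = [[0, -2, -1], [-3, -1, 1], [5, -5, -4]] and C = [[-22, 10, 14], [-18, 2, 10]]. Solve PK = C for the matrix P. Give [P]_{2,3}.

Right-multiplying both sides by K⁻¹ gives P = CK⁻¹.
det K = -6, so K⁻¹ = [[-3/2, 1/2, 1/2], [7/6, -5/6, -1/2], [-10/3, 5/3, 1]].
P = CK⁻¹ = [[-22, 10, 14], [-18, 2, 10]] · [[-3/2, 1/2, 1/2], [7/6, -5/6, -1/2], [-10/3, 5/3, 1]] = [[-2, 4, -2], [-4, 6, 0]].

0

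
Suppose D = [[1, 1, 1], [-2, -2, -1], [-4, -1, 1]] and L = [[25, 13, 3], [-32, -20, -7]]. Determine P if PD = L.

Right-multiplying both sides by D⁻¹ gives P = LD⁻¹.
D has determinant -3; D⁻¹ = [[1, 2/3, -1/3], [-2, -5/3, 1/3], [2, 1, 0]].
P = LD⁻¹ = [[25, 13, 3], [-32, -20, -7]] · [[1, 2/3, -1/3], [-2, -5/3, 1/3], [2, 1, 0]] = [[5, -2, -4], [-6, 5, 4]].

P = [[5, -2, -4], [-6, 5, 4]]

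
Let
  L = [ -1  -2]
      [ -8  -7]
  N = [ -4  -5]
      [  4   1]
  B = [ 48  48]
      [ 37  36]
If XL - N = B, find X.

X = [[-4, -5], [-1, -5]]

XL = B + N = [[44, 43], [41, 37]].
Since L sits to the right of X, X = (B + N)L⁻¹.
det L = -9; the adjugate gives L⁻¹ = [[7/9, -2/9], [-8/9, 1/9]].
X = (B + N)L⁻¹ = [[-4, -5], [-1, -5]].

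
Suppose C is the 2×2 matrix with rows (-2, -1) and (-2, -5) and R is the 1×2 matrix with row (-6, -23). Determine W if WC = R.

Since C sits to the right of W, W = RC⁻¹.
C has determinant 8; C⁻¹ = [[-5/8, 1/8], [1/4, -1/4]].
W = RC⁻¹ = [[-6, -23]] · [[-5/8, 1/8], [1/4, -1/4]] = [[-2, 5]].

W = [[-2, 5]]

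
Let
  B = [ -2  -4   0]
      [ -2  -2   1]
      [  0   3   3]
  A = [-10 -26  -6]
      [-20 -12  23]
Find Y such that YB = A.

Y = [[5, 0, -2], [5, 5, 6]]

Since B sits to the right of Y, Y = AB⁻¹.
det B = -6, so B⁻¹ = [[3/2, -2, 2/3], [-1, 1, -1/3], [1, -1, 2/3]].
Y = AB⁻¹ = [[-10, -26, -6], [-20, -12, 23]] · [[3/2, -2, 2/3], [-1, 1, -1/3], [1, -1, 2/3]] = [[5, 0, -2], [5, 5, 6]].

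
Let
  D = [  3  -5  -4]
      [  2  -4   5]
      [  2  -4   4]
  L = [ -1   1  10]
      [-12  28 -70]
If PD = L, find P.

P = [[-1, 2, -1], [4, -6, -6]]

Right-multiplying both sides by D⁻¹ gives P = LD⁻¹.
det D = 2; the adjugate gives D⁻¹ = [[2, 18, -41/2], [1, 10, -23/2], [0, 1, -1]].
P = LD⁻¹ = [[-1, 1, 10], [-12, 28, -70]] · [[2, 18, -41/2], [1, 10, -23/2], [0, 1, -1]] = [[-1, 2, -1], [4, -6, -6]].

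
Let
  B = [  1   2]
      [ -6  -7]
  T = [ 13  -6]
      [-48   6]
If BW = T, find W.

W = [[1, 6], [6, -6]]

Left-multiplying both sides by B⁻¹ gives W = B⁻¹T.
B has determinant 5; B⁻¹ = [[-7/5, -2/5], [6/5, 1/5]].
W = B⁻¹T = [[-7/5, -2/5], [6/5, 1/5]] · [[13, -6], [-48, 6]] = [[1, 6], [6, -6]].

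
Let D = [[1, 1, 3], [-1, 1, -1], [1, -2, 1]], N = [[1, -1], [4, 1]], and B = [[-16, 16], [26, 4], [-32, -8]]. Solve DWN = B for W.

W = D⁻¹BN⁻¹ (apply D⁻¹ on the left and N⁻¹ on the right).
D has determinant 2; D⁻¹ = [[-1/2, -7/2, -2], [0, -1, -1], [1/2, 3/2, 1]].
N has determinant 5; N⁻¹ = [[1/5, 1/5], [-4/5, 1/5]].
D⁻¹B = [[-19, -6], [6, 4], [-1, 6]].
W = (D⁻¹B)N⁻¹ = [[1, -5], [-2, 2], [-5, 1]].

W = [[1, -5], [-2, 2], [-5, 1]]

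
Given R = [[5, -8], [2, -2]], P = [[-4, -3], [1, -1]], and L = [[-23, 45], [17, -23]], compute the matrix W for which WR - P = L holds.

WR = L + P = [[-27, 42], [18, -24]].
Right-multiplying both sides by R⁻¹ gives W = (L + P)R⁻¹.
det R = 6; the adjugate gives R⁻¹ = [[-1/3, 4/3], [-1/3, 5/6]].
W = (L + P)R⁻¹ = [[-5, -1], [2, 4]].

W = [[-5, -1], [2, 4]]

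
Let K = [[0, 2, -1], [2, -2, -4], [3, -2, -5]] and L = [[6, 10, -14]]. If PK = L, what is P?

P = [[6, -3, 4]]

Right-multiplying both sides by K⁻¹ gives P = LK⁻¹.
K has determinant -6; K⁻¹ = [[-1/3, -2, 5/3], [1/3, -1/2, 1/3], [-1/3, -1, 2/3]].
P = LK⁻¹ = [[6, 10, -14]] · [[-1/3, -2, 5/3], [1/3, -1/2, 1/3], [-1/3, -1, 2/3]] = [[6, -3, 4]].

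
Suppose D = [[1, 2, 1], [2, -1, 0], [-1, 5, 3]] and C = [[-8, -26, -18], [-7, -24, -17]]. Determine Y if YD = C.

Y = [[-3, -5, -5], [-2, -5, -5]]

D is on the right of Y, so right-multiply by D⁻¹: Y = CD⁻¹.
D has determinant -6; D⁻¹ = [[1/2, 1/6, -1/6], [1, -2/3, -1/3], [-3/2, 7/6, 5/6]].
Y = CD⁻¹ = [[-8, -26, -18], [-7, -24, -17]] · [[1/2, 1/6, -1/6], [1, -2/3, -1/3], [-3/2, 7/6, 5/6]] = [[-3, -5, -5], [-2, -5, -5]].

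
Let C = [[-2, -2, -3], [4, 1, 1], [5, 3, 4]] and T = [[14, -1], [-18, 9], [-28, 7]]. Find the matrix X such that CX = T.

Left-multiplying both sides by C⁻¹ gives X = C⁻¹T.
det C = -1, so C⁻¹ = [[-1, 1, -1], [11, -7, 10], [-7, 4, -6]].
X = C⁻¹T = [[-1, 1, -1], [11, -7, 10], [-7, 4, -6]] · [[14, -1], [-18, 9], [-28, 7]] = [[-4, 3], [0, -4], [-2, 1]].

X = [[-4, 3], [0, -4], [-2, 1]]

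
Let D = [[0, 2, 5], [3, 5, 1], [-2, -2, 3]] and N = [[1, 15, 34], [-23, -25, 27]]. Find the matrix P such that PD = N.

P = [[6, 1, 1], [4, -5, 4]]

D is on the right of P, so right-multiply by D⁻¹: P = ND⁻¹.
D has determinant -2; D⁻¹ = [[-17/2, 8, 23/2], [11/2, -5, -15/2], [-2, 2, 3]].
P = ND⁻¹ = [[1, 15, 34], [-23, -25, 27]] · [[-17/2, 8, 23/2], [11/2, -5, -15/2], [-2, 2, 3]] = [[6, 1, 1], [4, -5, 4]].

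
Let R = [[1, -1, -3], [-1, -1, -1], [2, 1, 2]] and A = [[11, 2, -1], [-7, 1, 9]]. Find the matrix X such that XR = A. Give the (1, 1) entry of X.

3

Right-multiplying both sides by R⁻¹ gives X = AR⁻¹.
R has determinant -4; R⁻¹ = [[1/4, 1/4, 1/2], [0, -2, -1], [-1/4, 3/4, 1/2]].
X = AR⁻¹ = [[11, 2, -1], [-7, 1, 9]] · [[1/4, 1/4, 1/2], [0, -2, -1], [-1/4, 3/4, 1/2]] = [[3, -2, 3], [-4, 3, 0]].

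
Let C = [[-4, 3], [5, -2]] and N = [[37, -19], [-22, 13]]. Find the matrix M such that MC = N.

Since C sits to the right of M, M = NC⁻¹.
det C = -7, so C⁻¹ = [[2/7, 3/7], [5/7, 4/7]].
M = NC⁻¹ = [[37, -19], [-22, 13]] · [[2/7, 3/7], [5/7, 4/7]] = [[-3, 5], [3, -2]].

M = [[-3, 5], [3, -2]]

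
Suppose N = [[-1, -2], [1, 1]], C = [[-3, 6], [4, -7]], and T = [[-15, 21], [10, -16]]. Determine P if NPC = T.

Left-multiply by N⁻¹ and right-multiply by C⁻¹: P = N⁻¹TC⁻¹.
N has determinant 1; N⁻¹ = [[1, 2], [-1, -1]].
C has determinant -3; C⁻¹ = [[7/3, 2], [4/3, 1]].
N⁻¹T = [[5, -11], [5, -5]].
P = (N⁻¹T)C⁻¹ = [[-3, -1], [5, 5]].

P = [[-3, -1], [5, 5]]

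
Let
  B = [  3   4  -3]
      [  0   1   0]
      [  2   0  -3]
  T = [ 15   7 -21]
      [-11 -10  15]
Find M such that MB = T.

B is on the right of M, so right-multiply by B⁻¹: M = TB⁻¹.
B has determinant -3; B⁻¹ = [[1, -4, -1], [0, 1, 0], [2/3, -8/3, -1]].
M = TB⁻¹ = [[15, 7, -21], [-11, -10, 15]] · [[1, -4, -1], [0, 1, 0], [2/3, -8/3, -1]] = [[1, 3, 6], [-1, -6, -4]].

M = [[1, 3, 6], [-1, -6, -4]]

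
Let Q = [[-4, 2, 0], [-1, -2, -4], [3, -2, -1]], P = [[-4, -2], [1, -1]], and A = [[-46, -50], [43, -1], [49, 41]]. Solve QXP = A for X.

X = Q⁻¹AP⁻¹ (apply Q⁻¹ on the left and P⁻¹ on the right).
Q has determinant -2; Q⁻¹ = [[3, -1, 4], [13/2, -2, 8], [-4, 1, -5]].
P has determinant 6; P⁻¹ = [[-1/6, 1/3], [-1/6, -2/3]].
Q⁻¹A = [[15, 15], [7, 5], [-18, -6]].
X = (Q⁻¹A)P⁻¹ = [[-5, -5], [-2, -1], [4, -2]].

X = [[-5, -5], [-2, -1], [4, -2]]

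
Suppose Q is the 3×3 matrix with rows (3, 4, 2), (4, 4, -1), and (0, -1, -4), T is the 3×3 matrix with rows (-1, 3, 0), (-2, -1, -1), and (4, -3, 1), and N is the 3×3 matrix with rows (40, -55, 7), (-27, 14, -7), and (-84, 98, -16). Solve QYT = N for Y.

Left-multiply by Q⁻¹ and right-multiply by T⁻¹: Y = Q⁻¹NT⁻¹.
det Q = 5, so Q⁻¹ = [[-17/5, 14/5, -12/5], [16/5, -12/5, 11/5], [-4/5, 3/5, -4/5]].
T has determinant -2; T⁻¹ = [[2, 3/2, 3/2], [1, 1/2, 1/2], [-5, -9/2, -7/2]].
Q⁻¹N = [[-10, -9, -5], [8, 6, 4], [19, -26, 3]].
Y = (Q⁻¹N)T⁻¹ = [[-4, 3, -2], [2, -3, 1], [-3, 2, 5]].

Y = [[-4, 3, -2], [2, -3, 1], [-3, 2, 5]]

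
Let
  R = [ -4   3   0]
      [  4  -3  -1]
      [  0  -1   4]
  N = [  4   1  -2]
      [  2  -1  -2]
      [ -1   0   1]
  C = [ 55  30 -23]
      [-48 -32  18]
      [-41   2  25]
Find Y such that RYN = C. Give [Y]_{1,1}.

Y = R⁻¹CN⁻¹ (apply R⁻¹ on the left and N⁻¹ on the right).
det R = 4, so R⁻¹ = [[-13/4, -3, -3/4], [-4, -4, -1], [-1, -1, 0]].
det N = -2, so N⁻¹ = [[1/2, 1/2, 2], [0, -1, -2], [1/2, 1/2, 3]].
R⁻¹C = [[-4, -3, 2], [13, 6, -5], [-7, 2, 5]].
Y = (R⁻¹C)N⁻¹ = [[-1, 2, 4], [4, -2, -1], [-1, -3, -3]].

-1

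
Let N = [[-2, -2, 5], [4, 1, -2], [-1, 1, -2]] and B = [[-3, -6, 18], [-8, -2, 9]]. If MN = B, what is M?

Right-multiplying both sides by N⁻¹ gives M = BN⁻¹.
N has determinant 5; N⁻¹ = [[0, 1/5, -1/5], [2, 9/5, 16/5], [1, 4/5, 6/5]].
M = BN⁻¹ = [[-3, -6, 18], [-8, -2, 9]] · [[0, 1/5, -1/5], [2, 9/5, 16/5], [1, 4/5, 6/5]] = [[6, 3, 3], [5, 2, 6]].

M = [[6, 3, 3], [5, 2, 6]]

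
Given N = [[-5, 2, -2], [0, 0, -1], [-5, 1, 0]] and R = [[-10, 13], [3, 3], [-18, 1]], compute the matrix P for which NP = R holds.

P = [[4, 1], [2, 6], [-3, -3]]

Since N multiplies P on the left, P = N⁻¹R.
det N = 5; the adjugate gives N⁻¹ = [[1/5, -2/5, -2/5], [1, -2, -1], [0, -1, 0]].
P = N⁻¹R = [[1/5, -2/5, -2/5], [1, -2, -1], [0, -1, 0]] · [[-10, 13], [3, 3], [-18, 1]] = [[4, 1], [2, 6], [-3, -3]].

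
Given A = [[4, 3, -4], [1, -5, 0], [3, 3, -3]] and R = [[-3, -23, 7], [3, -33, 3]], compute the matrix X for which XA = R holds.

Right-multiplying both sides by A⁻¹ gives X = RA⁻¹.
det A = -3; the adjugate gives A⁻¹ = [[-5, 1, 20/3], [-1, 0, 4/3], [-6, 1, 23/3]].
X = RA⁻¹ = [[-3, -23, 7], [3, -33, 3]] · [[-5, 1, 20/3], [-1, 0, 4/3], [-6, 1, 23/3]] = [[-4, 4, 3], [0, 6, -1]].

X = [[-4, 4, 3], [0, 6, -1]]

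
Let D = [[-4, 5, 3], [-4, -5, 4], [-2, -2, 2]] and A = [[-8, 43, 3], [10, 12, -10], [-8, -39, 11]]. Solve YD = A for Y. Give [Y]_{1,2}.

-6

D is on the right of Y, so right-multiply by D⁻¹: Y = AD⁻¹.
det D = 2; the adjugate gives D⁻¹ = [[-1, -8, 35/2], [0, -1, 2], [-1, -9, 20]].
Y = AD⁻¹ = [[-8, 43, 3], [10, 12, -10], [-8, -39, 11]] · [[-1, -8, 35/2], [0, -1, 2], [-1, -9, 20]] = [[5, -6, 6], [0, -2, -1], [-3, 4, 2]].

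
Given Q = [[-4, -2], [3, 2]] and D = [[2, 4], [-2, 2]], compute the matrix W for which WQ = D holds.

Since Q sits to the right of W, W = DQ⁻¹.
det Q = -2; the adjugate gives Q⁻¹ = [[-1, -1], [3/2, 2]].
W = DQ⁻¹ = [[2, 4], [-2, 2]] · [[-1, -1], [3/2, 2]] = [[4, 6], [5, 6]].

W = [[4, 6], [5, 6]]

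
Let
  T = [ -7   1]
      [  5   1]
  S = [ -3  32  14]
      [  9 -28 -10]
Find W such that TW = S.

W = [[1, -5, -2], [4, -3, 0]]

T is on the left of W, so left-multiply by T⁻¹: W = T⁻¹S.
det T = -12, so T⁻¹ = [[-1/12, 1/12], [5/12, 7/12]].
W = T⁻¹S = [[-1/12, 1/12], [5/12, 7/12]] · [[-3, 32, 14], [9, -28, -10]] = [[1, -5, -2], [4, -3, 0]].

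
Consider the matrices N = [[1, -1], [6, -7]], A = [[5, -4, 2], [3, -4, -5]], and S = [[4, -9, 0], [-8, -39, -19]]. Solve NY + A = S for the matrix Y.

Y = [[4, 0, 0], [5, 5, 2]]

NY = S − A = [[-1, -5, -2], [-11, -35, -14]].
Since N multiplies Y on the left, Y = N⁻¹(S − A).
det N = -1, so N⁻¹ = [[7, -1], [6, -1]].
Y = N⁻¹(S − A) = [[4, 0, 0], [5, 5, 2]].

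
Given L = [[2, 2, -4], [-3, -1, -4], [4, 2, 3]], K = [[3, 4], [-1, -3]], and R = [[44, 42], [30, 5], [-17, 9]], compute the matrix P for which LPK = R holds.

P = [[-1, -4], [2, 3], [-4, -3]]

Left-multiply by L⁻¹ and right-multiply by K⁻¹: P = L⁻¹RK⁻¹.
det L = 4; the adjugate gives L⁻¹ = [[5/4, -7/2, -3], [-7/4, 11/2, 5], [-1/2, 1, 1]].
det K = -5; the adjugate gives K⁻¹ = [[3/5, 4/5], [-1/5, -3/5]].
L⁻¹R = [[1, 8], [3, -1], [-9, -7]].
P = (L⁻¹R)K⁻¹ = [[-1, -4], [2, 3], [-4, -3]].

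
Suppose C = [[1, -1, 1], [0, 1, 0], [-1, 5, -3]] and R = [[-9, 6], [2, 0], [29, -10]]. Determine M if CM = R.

M = [[-1, 4], [2, 0], [-6, 2]]

C is on the left of M, so left-multiply by C⁻¹: M = C⁻¹R.
det C = -2, so C⁻¹ = [[3/2, -1, 1/2], [0, 1, 0], [-1/2, 2, -1/2]].
M = C⁻¹R = [[3/2, -1, 1/2], [0, 1, 0], [-1/2, 2, -1/2]] · [[-9, 6], [2, 0], [29, -10]] = [[-1, 4], [2, 0], [-6, 2]].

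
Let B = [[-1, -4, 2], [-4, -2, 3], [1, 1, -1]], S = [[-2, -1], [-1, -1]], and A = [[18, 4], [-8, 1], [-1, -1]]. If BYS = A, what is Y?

Y = [[-4, 2], [5, -5], [1, -4]]

Isolating Y: multiply by B⁻¹ from the left and S⁻¹ from the right, so Y = B⁻¹AS⁻¹.
B has determinant 1; B⁻¹ = [[-1, -2, -8], [-1, -1, -5], [-2, -3, -14]].
det S = 1, so S⁻¹ = [[-1, 1], [1, -2]].
B⁻¹A = [[6, 2], [-5, 0], [2, 3]].
Y = (B⁻¹A)S⁻¹ = [[-4, 2], [5, -5], [1, -4]].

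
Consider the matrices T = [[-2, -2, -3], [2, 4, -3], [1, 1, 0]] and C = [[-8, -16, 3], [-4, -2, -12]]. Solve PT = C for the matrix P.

Right-multiplying both sides by T⁻¹ gives P = CT⁻¹.
det T = 6; the adjugate gives T⁻¹ = [[1/2, -1/2, 3], [-1/2, 1/2, -2], [-1/3, 0, -2/3]].
P = CT⁻¹ = [[-8, -16, 3], [-4, -2, -12]] · [[1/2, -1/2, 3], [-1/2, 1/2, -2], [-1/3, 0, -2/3]] = [[3, -4, 6], [3, 1, 0]].

P = [[3, -4, 6], [3, 1, 0]]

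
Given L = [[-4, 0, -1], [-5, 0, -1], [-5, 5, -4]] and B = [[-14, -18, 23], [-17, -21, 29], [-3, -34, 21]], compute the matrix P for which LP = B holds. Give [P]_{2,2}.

Since L multiplies P on the left, P = L⁻¹B.
det L = 5, so L⁻¹ = [[1, -1, 0], [-3, 11/5, 1/5], [-5, 4, 0]].
P = L⁻¹B = [[1, -1, 0], [-3, 11/5, 1/5], [-5, 4, 0]] · [[-14, -18, 23], [-17, -21, 29], [-3, -34, 21]] = [[3, 3, -6], [4, 1, -1], [2, 6, 1]].

1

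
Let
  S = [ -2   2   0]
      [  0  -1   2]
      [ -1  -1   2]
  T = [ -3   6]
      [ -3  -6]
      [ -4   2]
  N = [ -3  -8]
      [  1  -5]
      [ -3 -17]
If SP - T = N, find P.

SP = N + T = [[-6, -2], [-2, -11], [-7, -15]].
Left-multiplying both sides by S⁻¹ gives P = S⁻¹(N + T).
det S = -4, so S⁻¹ = [[0, 1, -1], [1/2, 1, -1], [1/4, 1, -1/2]].
P = S⁻¹(N + T) = [[5, 4], [2, 3], [0, -4]].

P = [[5, 4], [2, 3], [0, -4]]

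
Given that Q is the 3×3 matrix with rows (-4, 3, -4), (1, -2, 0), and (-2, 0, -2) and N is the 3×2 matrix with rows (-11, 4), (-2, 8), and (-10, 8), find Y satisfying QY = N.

Left-multiplying both sides by Q⁻¹ gives Y = Q⁻¹N.
Q has determinant 6; Q⁻¹ = [[2/3, 1, -4/3], [1/3, 0, -2/3], [-2/3, -1, 5/6]].
Y = Q⁻¹N = [[2/3, 1, -4/3], [1/3, 0, -2/3], [-2/3, -1, 5/6]] · [[-11, 4], [-2, 8], [-10, 8]] = [[4, 0], [3, -4], [1, -4]].

Y = [[4, 0], [3, -4], [1, -4]]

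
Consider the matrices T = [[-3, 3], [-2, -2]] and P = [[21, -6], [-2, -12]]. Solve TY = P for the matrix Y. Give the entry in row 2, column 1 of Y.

T is on the left of Y, so left-multiply by T⁻¹: Y = T⁻¹P.
det T = 12, so T⁻¹ = [[-1/6, -1/4], [1/6, -1/4]].
Y = T⁻¹P = [[-1/6, -1/4], [1/6, -1/4]] · [[21, -6], [-2, -12]] = [[-3, 4], [4, 2]].

4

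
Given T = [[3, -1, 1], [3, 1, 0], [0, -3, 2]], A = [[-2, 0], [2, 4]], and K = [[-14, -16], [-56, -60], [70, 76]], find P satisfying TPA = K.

Left-multiply by T⁻¹ and right-multiply by A⁻¹: P = T⁻¹KA⁻¹.
T has determinant 3; T⁻¹ = [[2/3, -1/3, -1/3], [-2, 2, 1], [-3, 3, 2]].
det A = -8, so A⁻¹ = [[-1/2, 0], [1/4, 1/4]].
T⁻¹K = [[-14, -16], [-14, -12], [14, 20]].
P = (T⁻¹K)A⁻¹ = [[3, -4], [4, -3], [-2, 5]].

P = [[3, -4], [4, -3], [-2, 5]]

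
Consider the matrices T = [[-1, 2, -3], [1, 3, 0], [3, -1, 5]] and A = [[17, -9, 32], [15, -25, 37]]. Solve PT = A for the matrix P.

P = [[-4, 1, 4], [-4, -4, 5]]

Since T sits to the right of P, P = AT⁻¹.
T has determinant 5; T⁻¹ = [[3, -7/5, 9/5], [-1, 4/5, -3/5], [-2, 1, -1]].
P = AT⁻¹ = [[17, -9, 32], [15, -25, 37]] · [[3, -7/5, 9/5], [-1, 4/5, -3/5], [-2, 1, -1]] = [[-4, 1, 4], [-4, -4, 5]].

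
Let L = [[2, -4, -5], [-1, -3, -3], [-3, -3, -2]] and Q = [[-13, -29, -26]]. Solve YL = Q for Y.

Y = [[2, 2, 5]]

Right-multiplying both sides by L⁻¹ gives Y = QL⁻¹.
L has determinant -4; L⁻¹ = [[3/4, -7/4, 3/4], [-7/4, 19/4, -11/4], [3/2, -9/2, 5/2]].
Y = QL⁻¹ = [[-13, -29, -26]] · [[3/4, -7/4, 3/4], [-7/4, 19/4, -11/4], [3/2, -9/2, 5/2]] = [[2, 2, 5]].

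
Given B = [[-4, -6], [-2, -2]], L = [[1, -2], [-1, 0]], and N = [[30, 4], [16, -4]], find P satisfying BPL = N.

P = [[-4, 5], [3, 2]]

Left-multiply by B⁻¹ and right-multiply by L⁻¹: P = B⁻¹NL⁻¹.
det B = -4; the adjugate gives B⁻¹ = [[1/2, -3/2], [-1/2, 1]].
det L = -2; the adjugate gives L⁻¹ = [[0, -1], [-1/2, -1/2]].
B⁻¹N = [[-9, 8], [1, -6]].
P = (B⁻¹N)L⁻¹ = [[-4, 5], [3, 2]].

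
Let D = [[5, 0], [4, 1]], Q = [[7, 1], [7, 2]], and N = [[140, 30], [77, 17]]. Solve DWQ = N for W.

Left-multiply by D⁻¹ and right-multiply by Q⁻¹: W = D⁻¹NQ⁻¹.
det D = 5; the adjugate gives D⁻¹ = [[1/5, 0], [-4/5, 1]].
Q has determinant 7; Q⁻¹ = [[2/7, -1/7], [-1, 1]].
D⁻¹N = [[28, 6], [-35, -7]].
W = (D⁻¹N)Q⁻¹ = [[2, 2], [-3, -2]].

W = [[2, 2], [-3, -2]]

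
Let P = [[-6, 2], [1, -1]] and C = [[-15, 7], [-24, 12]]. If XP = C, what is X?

X = [[2, -3], [3, -6]]

P is on the right of X, so right-multiply by P⁻¹: X = CP⁻¹.
det P = 4; the adjugate gives P⁻¹ = [[-1/4, -1/2], [-1/4, -3/2]].
X = CP⁻¹ = [[-15, 7], [-24, 12]] · [[-1/4, -1/2], [-1/4, -3/2]] = [[2, -3], [3, -6]].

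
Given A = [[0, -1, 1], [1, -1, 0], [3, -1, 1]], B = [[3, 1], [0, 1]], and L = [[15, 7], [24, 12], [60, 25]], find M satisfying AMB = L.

M = [[5, 1], [-3, -3], [2, -1]]

M = A⁻¹LB⁻¹ (apply A⁻¹ on the left and B⁻¹ on the right).
det A = 3, so A⁻¹ = [[-1/3, 0, 1/3], [-1/3, -1, 1/3], [2/3, -1, 1/3]].
B has determinant 3; B⁻¹ = [[1/3, -1/3], [0, 1]].
A⁻¹L = [[15, 6], [-9, -6], [6, 1]].
M = (A⁻¹L)B⁻¹ = [[5, 1], [-3, -3], [2, -1]].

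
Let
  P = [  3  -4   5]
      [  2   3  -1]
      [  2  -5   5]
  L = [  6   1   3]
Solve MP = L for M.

P is on the right of M, so right-multiply by P⁻¹: M = LP⁻¹.
det P = -2; the adjugate gives P⁻¹ = [[-5, 5/2, 11/2], [6, -5/2, -13/2], [8, -7/2, -17/2]].
M = LP⁻¹ = [[6, 1, 3]] · [[-5, 5/2, 11/2], [6, -5/2, -13/2], [8, -7/2, -17/2]] = [[0, 2, 1]].

M = [[0, 2, 1]]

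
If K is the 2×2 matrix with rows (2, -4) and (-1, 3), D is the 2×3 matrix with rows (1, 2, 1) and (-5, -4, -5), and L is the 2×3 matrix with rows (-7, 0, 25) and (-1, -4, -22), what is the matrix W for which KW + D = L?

KW = L − D = [[-8, -2, 24], [4, 0, -17]].
Since K multiplies W on the left, W = K⁻¹(L − D).
det K = 2, so K⁻¹ = [[3/2, 2], [1/2, 1]].
W = K⁻¹(L − D) = [[-4, -3, 2], [0, -1, -5]].

W = [[-4, -3, 2], [0, -1, -5]]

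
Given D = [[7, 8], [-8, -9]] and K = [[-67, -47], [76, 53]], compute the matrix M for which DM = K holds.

D is on the left of M, so left-multiply by D⁻¹: M = D⁻¹K.
D has determinant 1; D⁻¹ = [[-9, -8], [8, 7]].
M = D⁻¹K = [[-9, -8], [8, 7]] · [[-67, -47], [76, 53]] = [[-5, -1], [-4, -5]].

M = [[-5, -1], [-4, -5]]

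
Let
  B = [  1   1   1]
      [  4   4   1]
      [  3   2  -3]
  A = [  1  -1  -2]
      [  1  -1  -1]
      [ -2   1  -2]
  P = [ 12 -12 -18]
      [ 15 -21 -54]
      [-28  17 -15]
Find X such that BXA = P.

Left-multiply by B⁻¹ and right-multiply by A⁻¹: X = B⁻¹PA⁻¹.
B has determinant -3; B⁻¹ = [[14/3, -5/3, 1], [-5, 2, -1], [4/3, -1/3, 0]].
det A = 1; the adjugate gives A⁻¹ = [[3, -4, -1], [4, -6, -1], [-1, 1, 0]].
B⁻¹P = [[3, -4, -9], [-2, 1, -3], [11, -9, -6]].
X = (B⁻¹P)A⁻¹ = [[2, 3, 1], [1, -1, 1], [3, 4, -2]].

X = [[2, 3, 1], [1, -1, 1], [3, 4, -2]]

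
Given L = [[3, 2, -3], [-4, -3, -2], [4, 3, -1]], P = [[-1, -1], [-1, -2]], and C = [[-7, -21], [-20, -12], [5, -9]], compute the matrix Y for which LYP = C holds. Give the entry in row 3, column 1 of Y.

-3

Isolating Y: multiply by L⁻¹ from the left and P⁻¹ from the right, so Y = L⁻¹CP⁻¹.
det L = 3, so L⁻¹ = [[3, -7/3, -13/3], [-4, 3, 6], [0, -1/3, -1/3]].
det P = 1; the adjugate gives P⁻¹ = [[-2, 1], [1, -1]].
L⁻¹C = [[4, 4], [-2, -6], [5, 7]].
Y = (L⁻¹C)P⁻¹ = [[-4, 0], [-2, 4], [-3, -2]].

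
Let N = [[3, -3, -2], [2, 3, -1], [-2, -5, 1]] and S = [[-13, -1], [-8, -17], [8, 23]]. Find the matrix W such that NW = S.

Since N multiplies W on the left, W = N⁻¹S.
N has determinant 2; N⁻¹ = [[-1, 13/2, 9/2], [0, -1/2, -1/2], [-2, 21/2, 15/2]].
W = N⁻¹S = [[-1, 13/2, 9/2], [0, -1/2, -1/2], [-2, 21/2, 15/2]] · [[-13, -1], [-8, -17], [8, 23]] = [[-3, -6], [0, -3], [2, -4]].

W = [[-3, -6], [0, -3], [2, -4]]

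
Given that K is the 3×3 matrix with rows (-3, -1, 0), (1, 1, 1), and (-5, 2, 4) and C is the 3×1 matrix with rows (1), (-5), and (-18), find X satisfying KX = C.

K is on the left of X, so left-multiply by K⁻¹: X = K⁻¹C.
K has determinant 3; K⁻¹ = [[2/3, 4/3, -1/3], [-3, -4, 1], [7/3, 11/3, -2/3]].
X = K⁻¹C = [[2/3, 4/3, -1/3], [-3, -4, 1], [7/3, 11/3, -2/3]] · [[1], [-5], [-18]] = [[0], [-1], [-4]].

X = [[0], [-1], [-4]]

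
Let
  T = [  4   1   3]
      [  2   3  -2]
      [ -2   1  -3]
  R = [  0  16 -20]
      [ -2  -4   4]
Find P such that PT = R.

Since T sits to the right of P, P = RT⁻¹.
T has determinant 6; T⁻¹ = [[-7/6, 1, -11/6], [5/3, -1, 7/3], [4/3, -1, 5/3]].
P = RT⁻¹ = [[0, 16, -20], [-2, -4, 4]] · [[-7/6, 1, -11/6], [5/3, -1, 7/3], [4/3, -1, 5/3]] = [[0, 4, 4], [1, -2, 1]].

P = [[0, 4, 4], [1, -2, 1]]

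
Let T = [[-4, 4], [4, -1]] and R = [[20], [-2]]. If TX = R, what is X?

X = [[1], [6]]

T is on the left of X, so left-multiply by T⁻¹: X = T⁻¹R.
det T = -12, so T⁻¹ = [[1/12, 1/3], [1/3, 1/3]].
X = T⁻¹R = [[1/12, 1/3], [1/3, 1/3]] · [[20], [-2]] = [[1], [6]].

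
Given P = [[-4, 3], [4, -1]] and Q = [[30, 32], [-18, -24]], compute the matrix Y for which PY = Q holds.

Y = [[-3, -5], [6, 4]]

P is on the left of Y, so left-multiply by P⁻¹: Y = P⁻¹Q.
P has determinant -8; P⁻¹ = [[1/8, 3/8], [1/2, 1/2]].
Y = P⁻¹Q = [[1/8, 3/8], [1/2, 1/2]] · [[30, 32], [-18, -24]] = [[-3, -5], [6, 4]].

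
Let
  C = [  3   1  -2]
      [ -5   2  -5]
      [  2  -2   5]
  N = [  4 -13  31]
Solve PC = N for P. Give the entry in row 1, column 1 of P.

Since C sits to the right of P, P = NC⁻¹.
C has determinant 3; C⁻¹ = [[0, -1/3, -1/3], [5, 19/3, 25/3], [2, 8/3, 11/3]].
P = NC⁻¹ = [[4, -13, 31]] · [[0, -1/3, -1/3], [5, 19/3, 25/3], [2, 8/3, 11/3]] = [[-3, -1, 4]].

-3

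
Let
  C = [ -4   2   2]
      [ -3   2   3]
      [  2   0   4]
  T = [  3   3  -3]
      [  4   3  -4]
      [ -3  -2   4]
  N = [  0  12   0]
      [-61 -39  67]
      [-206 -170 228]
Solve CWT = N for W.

W = [[-4, -1, 1], [5, -5, -3], [-5, -3, 5]]

W = C⁻¹NT⁻¹ (apply C⁻¹ on the left and T⁻¹ on the right).
det C = -4, so C⁻¹ = [[-2, 2, -1/2], [-9/2, 5, -3/2], [1, -1, 1/2]].
det T = -3; the adjugate gives T⁻¹ = [[-4/3, 2, 1], [4/3, -1, 0], [-1/3, 1, 1]].
C⁻¹N = [[-19, -17, 20], [4, 6, -7], [-42, -34, 47]].
W = (C⁻¹N)T⁻¹ = [[-4, -1, 1], [5, -5, -3], [-5, -3, 5]].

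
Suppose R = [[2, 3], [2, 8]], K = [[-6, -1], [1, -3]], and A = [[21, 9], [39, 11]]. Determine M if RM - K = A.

RM = A + K = [[15, 8], [40, 8]].
Since R multiplies M on the left, M = R⁻¹(A + K).
det R = 10; the adjugate gives R⁻¹ = [[4/5, -3/10], [-1/5, 1/5]].
M = R⁻¹(A + K) = [[0, 4], [5, 0]].

M = [[0, 4], [5, 0]]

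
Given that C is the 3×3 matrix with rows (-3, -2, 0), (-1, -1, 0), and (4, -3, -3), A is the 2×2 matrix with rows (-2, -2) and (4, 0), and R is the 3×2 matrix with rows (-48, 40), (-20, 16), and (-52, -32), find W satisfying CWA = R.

W = [[4, 4], [4, 5], [-4, 2]]

Isolating W: multiply by C⁻¹ from the left and A⁻¹ from the right, so W = C⁻¹RA⁻¹.
det C = -3; the adjugate gives C⁻¹ = [[-1, 2, 0], [1, -3, 0], [-7/3, 17/3, -1/3]].
A has determinant 8; A⁻¹ = [[0, 1/4], [-1/2, -1/4]].
C⁻¹R = [[8, -8], [12, -8], [16, 8]].
W = (C⁻¹R)A⁻¹ = [[4, 4], [4, 5], [-4, 2]].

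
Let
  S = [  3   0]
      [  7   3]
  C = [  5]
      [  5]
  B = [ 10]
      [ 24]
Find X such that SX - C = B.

X = [[5], [-2]]

SX = B + C = [[15], [29]].
S is on the left of X, so left-multiply by S⁻¹: X = S⁻¹(B + C).
S has determinant 9; S⁻¹ = [[1/3, 0], [-7/9, 1/3]].
X = S⁻¹(B + C) = [[5], [-2]].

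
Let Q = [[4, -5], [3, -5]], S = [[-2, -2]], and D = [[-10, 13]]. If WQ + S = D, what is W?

W = [[1, -4]]

WQ = D − S = [[-8, 15]].
Right-multiplying both sides by Q⁻¹ gives W = (D − S)Q⁻¹.
det Q = -5, so Q⁻¹ = [[1, -1], [3/5, -4/5]].
W = (D − S)Q⁻¹ = [[1, -4]].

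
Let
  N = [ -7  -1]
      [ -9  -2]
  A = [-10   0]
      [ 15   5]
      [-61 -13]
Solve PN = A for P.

Since N sits to the right of P, P = AN⁻¹.
N has determinant 5; N⁻¹ = [[-2/5, 1/5], [9/5, -7/5]].
P = AN⁻¹ = [[-10, 0], [15, 5], [-61, -13]] · [[-2/5, 1/5], [9/5, -7/5]] = [[4, -2], [3, -4], [1, 6]].

P = [[4, -2], [3, -4], [1, 6]]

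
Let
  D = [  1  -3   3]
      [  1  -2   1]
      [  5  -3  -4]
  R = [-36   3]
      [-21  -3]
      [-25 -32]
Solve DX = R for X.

Left-multiplying both sides by D⁻¹ gives X = D⁻¹R.
det D = 5; the adjugate gives D⁻¹ = [[11/5, -21/5, 3/5], [9/5, -19/5, 2/5], [7/5, -12/5, 1/5]].
X = D⁻¹R = [[11/5, -21/5, 3/5], [9/5, -19/5, 2/5], [7/5, -12/5, 1/5]] · [[-36, 3], [-21, -3], [-25, -32]] = [[-6, 0], [5, 4], [-5, 5]].

X = [[-6, 0], [5, 4], [-5, 5]]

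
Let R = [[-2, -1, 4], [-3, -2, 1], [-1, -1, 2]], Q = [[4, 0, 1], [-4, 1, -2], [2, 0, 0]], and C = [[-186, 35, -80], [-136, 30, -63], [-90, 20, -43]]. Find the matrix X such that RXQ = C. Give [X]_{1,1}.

X = R⁻¹CQ⁻¹ (apply R⁻¹ on the left and Q⁻¹ on the right).
R has determinant 5; R⁻¹ = [[-3/5, -2/5, 7/5], [1, 0, -2], [1/5, -1/5, 1/5]].
det Q = -2, so Q⁻¹ = [[0, 0, 1/2], [2, 1, -2], [1, 0, -2]].
R⁻¹C = [[40, -5, 13], [-6, -5, 6], [-28, 5, -12]].
X = (R⁻¹C)Q⁻¹ = [[3, -5, 4], [-4, -5, -5], [-2, 5, 0]].

3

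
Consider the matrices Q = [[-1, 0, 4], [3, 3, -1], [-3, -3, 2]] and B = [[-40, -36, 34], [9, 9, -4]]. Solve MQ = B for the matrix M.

M = [[4, -6, 6], [0, 2, -1]]

Right-multiplying both sides by Q⁻¹ gives M = BQ⁻¹.
det Q = -3, so Q⁻¹ = [[-1, 4, 4], [1, -10/3, -11/3], [0, 1, 1]].
M = BQ⁻¹ = [[-40, -36, 34], [9, 9, -4]] · [[-1, 4, 4], [1, -10/3, -11/3], [0, 1, 1]] = [[4, -6, 6], [0, 2, -1]].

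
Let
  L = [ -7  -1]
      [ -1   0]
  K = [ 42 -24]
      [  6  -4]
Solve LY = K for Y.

Left-multiplying both sides by L⁻¹ gives Y = L⁻¹K.
L has determinant -1; L⁻¹ = [[0, -1], [-1, 7]].
Y = L⁻¹K = [[0, -1], [-1, 7]] · [[42, -24], [6, -4]] = [[-6, 4], [0, -4]].

Y = [[-6, 4], [0, -4]]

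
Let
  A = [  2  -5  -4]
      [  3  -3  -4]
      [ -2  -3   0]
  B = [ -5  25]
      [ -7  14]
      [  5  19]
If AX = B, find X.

Since A multiplies X on the left, X = A⁻¹B.
det A = -4; the adjugate gives A⁻¹ = [[3, -3, -2], [-2, 2, 1], [15/4, -4, -9/4]].
X = A⁻¹B = [[3, -3, -2], [-2, 2, 1], [15/4, -4, -9/4]] · [[-5, 25], [-7, 14], [5, 19]] = [[-4, -5], [1, -3], [-2, -5]].

X = [[-4, -5], [1, -3], [-2, -5]]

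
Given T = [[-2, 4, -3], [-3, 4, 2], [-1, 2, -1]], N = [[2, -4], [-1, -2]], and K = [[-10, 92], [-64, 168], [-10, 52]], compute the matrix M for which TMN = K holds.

Left-multiply by T⁻¹ and right-multiply by N⁻¹: M = T⁻¹KN⁻¹.
det T = 2, so T⁻¹ = [[-4, -1, 10], [-5/2, -1/2, 13/2], [-1, 0, 2]].
det N = -8, so N⁻¹ = [[1/4, -1/2], [-1/8, -1/4]].
T⁻¹K = [[4, -16], [-8, 24], [-10, 12]].
M = (T⁻¹K)N⁻¹ = [[3, 2], [-5, -2], [-4, 2]].

M = [[3, 2], [-5, -2], [-4, 2]]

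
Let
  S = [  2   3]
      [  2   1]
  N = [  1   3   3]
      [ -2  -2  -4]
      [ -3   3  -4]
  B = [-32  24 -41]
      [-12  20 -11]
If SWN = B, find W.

Isolating W: multiply by S⁻¹ from the left and N⁻¹ from the right, so W = S⁻¹BN⁻¹.
det S = -4; the adjugate gives S⁻¹ = [[-1/4, 3/4], [1/2, -1/2]].
det N = -4; the adjugate gives N⁻¹ = [[-5, -21/4, 3/2], [-1, -5/4, 1/2], [3, 3, -1]].
S⁻¹B = [[-1, 9, 2], [-10, 2, -15]].
W = (S⁻¹B)N⁻¹ = [[2, 0, 1], [3, 5, 1]].

W = [[2, 0, 1], [3, 5, 1]]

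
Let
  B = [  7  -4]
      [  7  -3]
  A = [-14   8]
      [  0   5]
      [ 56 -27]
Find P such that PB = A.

Right-multiplying both sides by B⁻¹ gives P = AB⁻¹.
det B = 7; the adjugate gives B⁻¹ = [[-3/7, 4/7], [-1, 1]].
P = AB⁻¹ = [[-14, 8], [0, 5], [56, -27]] · [[-3/7, 4/7], [-1, 1]] = [[-2, 0], [-5, 5], [3, 5]].

P = [[-2, 0], [-5, 5], [3, 5]]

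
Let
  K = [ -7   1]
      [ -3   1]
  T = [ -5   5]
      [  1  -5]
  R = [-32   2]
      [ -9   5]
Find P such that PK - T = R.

P = [[4, 3], [2, -2]]

PK = R + T = [[-37, 7], [-8, 0]].
K is on the right of P, so right-multiply by K⁻¹: P = (R + T)K⁻¹.
det K = -4, so K⁻¹ = [[-1/4, 1/4], [-3/4, 7/4]].
P = (R + T)K⁻¹ = [[4, 3], [2, -2]].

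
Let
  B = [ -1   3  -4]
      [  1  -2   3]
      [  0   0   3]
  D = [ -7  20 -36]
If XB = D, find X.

Right-multiplying both sides by B⁻¹ gives X = DB⁻¹.
det B = -3; the adjugate gives B⁻¹ = [[2, 3, -1/3], [1, 1, 1/3], [0, 0, 1/3]].
X = DB⁻¹ = [[-7, 20, -36]] · [[2, 3, -1/3], [1, 1, 1/3], [0, 0, 1/3]] = [[6, -1, -3]].

X = [[6, -1, -3]]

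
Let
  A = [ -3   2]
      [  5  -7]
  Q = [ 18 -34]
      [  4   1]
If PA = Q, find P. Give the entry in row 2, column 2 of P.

-1

Right-multiplying both sides by A⁻¹ gives P = QA⁻¹.
det A = 11, so A⁻¹ = [[-7/11, -2/11], [-5/11, -3/11]].
P = QA⁻¹ = [[18, -34], [4, 1]] · [[-7/11, -2/11], [-5/11, -3/11]] = [[4, 6], [-3, -1]].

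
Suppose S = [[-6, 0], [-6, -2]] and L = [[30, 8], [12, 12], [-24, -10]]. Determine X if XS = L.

X = [[-1, -4], [4, -6], [-1, 5]]

Right-multiplying both sides by S⁻¹ gives X = LS⁻¹.
det S = 12; the adjugate gives S⁻¹ = [[-1/6, 0], [1/2, -1/2]].
X = LS⁻¹ = [[30, 8], [12, 12], [-24, -10]] · [[-1/6, 0], [1/2, -1/2]] = [[-1, -4], [4, -6], [-1, 5]].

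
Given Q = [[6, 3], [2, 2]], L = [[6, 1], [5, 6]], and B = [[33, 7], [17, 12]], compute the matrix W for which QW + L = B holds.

QW = B − L = [[27, 6], [12, 6]].
Q is on the left of W, so left-multiply by Q⁻¹: W = Q⁻¹(B − L).
det Q = 6; the adjugate gives Q⁻¹ = [[1/3, -1/2], [-1/3, 1]].
W = Q⁻¹(B − L) = [[3, -1], [3, 4]].

W = [[3, -1], [3, 4]]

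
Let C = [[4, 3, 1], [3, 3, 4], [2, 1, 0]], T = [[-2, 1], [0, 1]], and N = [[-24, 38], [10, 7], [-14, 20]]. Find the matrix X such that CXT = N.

X = C⁻¹NT⁻¹ (apply C⁻¹ on the left and T⁻¹ on the right).
C has determinant 5; C⁻¹ = [[-4/5, 1/5, 9/5], [8/5, -2/5, -13/5], [-3/5, 2/5, 3/5]].
det T = -2, so T⁻¹ = [[-1/2, 1/2], [0, 1]].
C⁻¹N = [[-4, 7], [-6, 6], [10, -8]].
X = (C⁻¹N)T⁻¹ = [[2, 5], [3, 3], [-5, -3]].

X = [[2, 5], [3, 3], [-5, -3]]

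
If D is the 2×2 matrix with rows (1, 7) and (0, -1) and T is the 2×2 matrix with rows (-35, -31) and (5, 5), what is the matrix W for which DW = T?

W = [[0, 4], [-5, -5]]

Since D multiplies W on the left, W = D⁻¹T.
D has determinant -1; D⁻¹ = [[1, 7], [0, -1]].
W = D⁻¹T = [[1, 7], [0, -1]] · [[-35, -31], [5, 5]] = [[0, 4], [-5, -5]].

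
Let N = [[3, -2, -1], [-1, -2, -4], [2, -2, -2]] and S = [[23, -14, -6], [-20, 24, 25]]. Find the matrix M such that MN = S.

Since N sits to the right of M, M = SN⁻¹.
det N = 2; the adjugate gives N⁻¹ = [[-2, -1, 3], [-5, -2, 13/2], [3, 1, -4]].
M = SN⁻¹ = [[23, -14, -6], [-20, 24, 25]] · [[-2, -1, 3], [-5, -2, 13/2], [3, 1, -4]] = [[6, -1, 2], [-5, -3, -4]].

M = [[6, -1, 2], [-5, -3, -4]]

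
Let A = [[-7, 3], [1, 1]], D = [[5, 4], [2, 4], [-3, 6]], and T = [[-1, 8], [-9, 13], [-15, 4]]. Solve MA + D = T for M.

MA = T − D = [[-6, 4], [-11, 9], [-12, -2]].
Right-multiplying both sides by A⁻¹ gives M = (T − D)A⁻¹.
A has determinant -10; A⁻¹ = [[-1/10, 3/10], [1/10, 7/10]].
M = (T − D)A⁻¹ = [[1, 1], [2, 3], [1, -5]].

M = [[1, 1], [2, 3], [1, -5]]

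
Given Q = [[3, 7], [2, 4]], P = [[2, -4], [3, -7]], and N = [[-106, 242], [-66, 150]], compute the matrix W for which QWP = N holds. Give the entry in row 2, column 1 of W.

1

Left-multiply by Q⁻¹ and right-multiply by P⁻¹: W = Q⁻¹NP⁻¹.
det Q = -2, so Q⁻¹ = [[-2, 7/2], [1, -3/2]].
det P = -2, so P⁻¹ = [[7/2, -2], [3/2, -1]].
Q⁻¹N = [[-19, 41], [-7, 17]].
W = (Q⁻¹N)P⁻¹ = [[-5, -3], [1, -3]].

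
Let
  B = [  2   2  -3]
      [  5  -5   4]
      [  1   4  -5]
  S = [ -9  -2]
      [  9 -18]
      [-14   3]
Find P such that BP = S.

B is on the left of P, so left-multiply by B⁻¹: P = B⁻¹S.
B has determinant 1; B⁻¹ = [[9, -2, -7], [29, -7, -23], [25, -6, -20]].
P = B⁻¹S = [[9, -2, -7], [29, -7, -23], [25, -6, -20]] · [[-9, -2], [9, -18], [-14, 3]] = [[-1, -3], [-2, -1], [1, -2]].

P = [[-1, -3], [-2, -1], [1, -2]]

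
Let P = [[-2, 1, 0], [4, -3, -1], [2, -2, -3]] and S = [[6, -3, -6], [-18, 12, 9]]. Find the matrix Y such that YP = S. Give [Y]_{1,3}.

3

Right-multiplying both sides by P⁻¹ gives Y = SP⁻¹.
det P = -4, so P⁻¹ = [[-7/4, -3/4, 1/4], [-5/2, -3/2, 1/2], [1/2, 1/2, -1/2]].
Y = SP⁻¹ = [[6, -3, -6], [-18, 12, 9]] · [[-7/4, -3/4, 1/4], [-5/2, -3/2, 1/2], [1/2, 1/2, -1/2]] = [[-6, -3, 3], [6, 0, -3]].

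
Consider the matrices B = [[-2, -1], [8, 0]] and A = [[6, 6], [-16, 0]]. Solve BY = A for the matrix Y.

B is on the left of Y, so left-multiply by B⁻¹: Y = B⁻¹A.
B has determinant 8; B⁻¹ = [[0, 1/8], [-1, -1/4]].
Y = B⁻¹A = [[0, 1/8], [-1, -1/4]] · [[6, 6], [-16, 0]] = [[-2, 0], [-2, -6]].

Y = [[-2, 0], [-2, -6]]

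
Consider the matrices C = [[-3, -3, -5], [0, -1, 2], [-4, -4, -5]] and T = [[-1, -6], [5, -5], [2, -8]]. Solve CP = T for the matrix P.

P = [[-2, -3], [-1, 5], [2, 0]]

C is on the left of P, so left-multiply by C⁻¹: P = C⁻¹T.
C has determinant 5; C⁻¹ = [[13/5, 1, -11/5], [-8/5, -1, 6/5], [-4/5, 0, 3/5]].
P = C⁻¹T = [[13/5, 1, -11/5], [-8/5, -1, 6/5], [-4/5, 0, 3/5]] · [[-1, -6], [5, -5], [2, -8]] = [[-2, -3], [-1, 5], [2, 0]].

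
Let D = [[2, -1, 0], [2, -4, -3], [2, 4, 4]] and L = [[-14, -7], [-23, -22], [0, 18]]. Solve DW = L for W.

W = [[-6, -1], [2, 5], [1, 0]]

D is on the left of W, so left-multiply by D⁻¹: W = D⁻¹L.
det D = 6, so D⁻¹ = [[-2/3, 2/3, 1/2], [-7/3, 4/3, 1], [8/3, -5/3, -1]].
W = D⁻¹L = [[-2/3, 2/3, 1/2], [-7/3, 4/3, 1], [8/3, -5/3, -1]] · [[-14, -7], [-23, -22], [0, 18]] = [[-6, -1], [2, 5], [1, 0]].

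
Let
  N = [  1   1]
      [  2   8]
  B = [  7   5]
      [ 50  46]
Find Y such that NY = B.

Since N multiplies Y on the left, Y = N⁻¹B.
N has determinant 6; N⁻¹ = [[4/3, -1/6], [-1/3, 1/6]].
Y = N⁻¹B = [[4/3, -1/6], [-1/3, 1/6]] · [[7, 5], [50, 46]] = [[1, -1], [6, 6]].

Y = [[1, -1], [6, 6]]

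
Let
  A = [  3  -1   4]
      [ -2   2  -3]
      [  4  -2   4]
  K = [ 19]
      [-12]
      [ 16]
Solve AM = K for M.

M = [[-1], [2], [6]]

Since A multiplies M on the left, M = A⁻¹K.
det A = -6; the adjugate gives A⁻¹ = [[-1/3, 2/3, 5/6], [2/3, 2/3, -1/6], [2/3, -1/3, -2/3]].
M = A⁻¹K = [[-1/3, 2/3, 5/6], [2/3, 2/3, -1/6], [2/3, -1/3, -2/3]] · [[19], [-12], [16]] = [[-1], [2], [6]].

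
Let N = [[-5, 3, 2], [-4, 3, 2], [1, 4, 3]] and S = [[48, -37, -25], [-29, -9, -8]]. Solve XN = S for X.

X = [[-5, -6, -1], [3, 2, -6]]

Since N sits to the right of X, X = SN⁻¹.
N has determinant -1; N⁻¹ = [[-1, 1, 0], [-14, 17, -2], [19, -23, 3]].
X = SN⁻¹ = [[48, -37, -25], [-29, -9, -8]] · [[-1, 1, 0], [-14, 17, -2], [19, -23, 3]] = [[-5, -6, -1], [3, 2, -6]].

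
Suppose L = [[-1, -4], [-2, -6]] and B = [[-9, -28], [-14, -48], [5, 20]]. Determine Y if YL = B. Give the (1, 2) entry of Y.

L is on the right of Y, so right-multiply by L⁻¹: Y = BL⁻¹.
det L = -2; the adjugate gives L⁻¹ = [[3, -2], [-1, 1/2]].
Y = BL⁻¹ = [[-9, -28], [-14, -48], [5, 20]] · [[3, -2], [-1, 1/2]] = [[1, 4], [6, 4], [-5, 0]].

4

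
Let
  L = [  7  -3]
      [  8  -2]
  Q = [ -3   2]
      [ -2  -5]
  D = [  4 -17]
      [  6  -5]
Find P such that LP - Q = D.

P = [[1, 0], [2, 5]]

LP = D + Q = [[1, -15], [4, -10]].
L is on the left of P, so left-multiply by L⁻¹: P = L⁻¹(D + Q).
det L = 10; the adjugate gives L⁻¹ = [[-1/5, 3/10], [-4/5, 7/10]].
P = L⁻¹(D + Q) = [[1, 0], [2, 5]].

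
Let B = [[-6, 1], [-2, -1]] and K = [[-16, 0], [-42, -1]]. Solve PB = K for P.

P = [[2, 2], [5, 6]]

Right-multiplying both sides by B⁻¹ gives P = KB⁻¹.
det B = 8; the adjugate gives B⁻¹ = [[-1/8, -1/8], [1/4, -3/4]].
P = KB⁻¹ = [[-16, 0], [-42, -1]] · [[-1/8, -1/8], [1/4, -3/4]] = [[2, 2], [5, 6]].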